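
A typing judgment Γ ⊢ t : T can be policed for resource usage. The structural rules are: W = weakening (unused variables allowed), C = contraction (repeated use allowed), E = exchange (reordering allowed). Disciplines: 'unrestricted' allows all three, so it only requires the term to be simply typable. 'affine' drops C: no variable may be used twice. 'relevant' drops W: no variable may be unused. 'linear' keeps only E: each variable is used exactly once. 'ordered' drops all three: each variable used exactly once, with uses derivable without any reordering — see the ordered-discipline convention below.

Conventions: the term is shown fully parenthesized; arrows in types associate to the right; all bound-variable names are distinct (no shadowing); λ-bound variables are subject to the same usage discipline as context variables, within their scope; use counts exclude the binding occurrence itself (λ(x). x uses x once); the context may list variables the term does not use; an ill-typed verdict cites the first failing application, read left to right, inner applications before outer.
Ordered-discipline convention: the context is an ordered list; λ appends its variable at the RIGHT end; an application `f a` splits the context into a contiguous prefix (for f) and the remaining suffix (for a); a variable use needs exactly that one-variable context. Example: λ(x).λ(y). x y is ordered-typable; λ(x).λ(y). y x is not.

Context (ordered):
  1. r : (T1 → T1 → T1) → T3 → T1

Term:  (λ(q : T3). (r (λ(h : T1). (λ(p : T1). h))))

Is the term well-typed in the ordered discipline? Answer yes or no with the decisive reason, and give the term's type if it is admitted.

no — needs weakening: q, p unused
use counts: r=1, q (λ-bound)=0, h (λ-bound)=1, p (λ-bound)=0
order of uses: r, h
typing: the term checks, with type T3 → T3 → T1
summary: ordered ✗, linear ✗, affine ✓, relevant ✗, unrestricted ✓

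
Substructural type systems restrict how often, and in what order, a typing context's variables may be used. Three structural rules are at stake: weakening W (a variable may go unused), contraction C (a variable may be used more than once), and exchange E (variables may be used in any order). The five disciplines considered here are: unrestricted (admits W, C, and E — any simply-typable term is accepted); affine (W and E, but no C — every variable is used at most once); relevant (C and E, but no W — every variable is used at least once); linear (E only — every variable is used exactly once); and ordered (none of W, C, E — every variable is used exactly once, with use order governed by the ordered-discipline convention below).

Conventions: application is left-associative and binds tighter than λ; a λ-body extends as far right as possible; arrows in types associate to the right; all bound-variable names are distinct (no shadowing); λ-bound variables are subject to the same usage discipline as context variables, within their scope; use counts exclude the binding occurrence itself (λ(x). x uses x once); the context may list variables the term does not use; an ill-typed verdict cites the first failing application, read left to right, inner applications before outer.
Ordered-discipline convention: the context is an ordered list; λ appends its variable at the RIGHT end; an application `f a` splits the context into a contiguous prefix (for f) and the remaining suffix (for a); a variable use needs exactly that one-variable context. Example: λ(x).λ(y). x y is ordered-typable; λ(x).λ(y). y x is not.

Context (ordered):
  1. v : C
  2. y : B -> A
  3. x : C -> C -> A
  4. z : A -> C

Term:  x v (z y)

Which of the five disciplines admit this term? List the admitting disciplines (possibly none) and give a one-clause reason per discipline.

admitted by: none
use counts: v=1; y=1; x=1; z=1
order of uses: x, v, z, y
typing: ill-typed: an argument B -> A mismatches the expected A
ordered: ✗ — a type mismatch blocks all five
linear: ✗ — the type mismatch rejects it
affine: ✗ — not simply typable
relevant: ✗ — fails simple typing
unrestricted: ✗ — a type mismatch blocks all five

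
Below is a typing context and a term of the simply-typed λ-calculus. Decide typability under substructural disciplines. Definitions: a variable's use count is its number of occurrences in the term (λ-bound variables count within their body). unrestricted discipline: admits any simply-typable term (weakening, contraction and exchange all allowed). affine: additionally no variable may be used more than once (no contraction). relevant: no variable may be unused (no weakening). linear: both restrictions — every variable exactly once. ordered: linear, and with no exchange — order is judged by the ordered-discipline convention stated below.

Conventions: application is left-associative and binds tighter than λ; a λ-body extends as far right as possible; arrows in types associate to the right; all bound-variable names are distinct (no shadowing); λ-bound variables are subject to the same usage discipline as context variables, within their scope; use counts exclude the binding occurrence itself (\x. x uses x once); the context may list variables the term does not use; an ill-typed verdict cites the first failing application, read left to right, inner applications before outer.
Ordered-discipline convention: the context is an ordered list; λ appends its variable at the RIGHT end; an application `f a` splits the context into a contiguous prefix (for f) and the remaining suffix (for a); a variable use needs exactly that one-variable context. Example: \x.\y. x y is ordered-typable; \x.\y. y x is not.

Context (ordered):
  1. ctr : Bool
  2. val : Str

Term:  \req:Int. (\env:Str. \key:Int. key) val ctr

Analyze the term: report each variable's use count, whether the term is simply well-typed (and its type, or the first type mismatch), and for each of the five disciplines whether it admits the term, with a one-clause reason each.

counts: ctr ×1; val ×1; req [bound] ×0; env [bound] ×0; key [bound] ×1
left-to-right use order: key, val, ctr
typing: ill-typed: a function awaiting Int gets Bool
ordered: ✗, fails simple typing
linear: ✗, a type mismatch blocks all five
affine: ✗, the type mismatch rejects it
relevant: ✗, not simply typable
unrestricted: ✗, fails simple typing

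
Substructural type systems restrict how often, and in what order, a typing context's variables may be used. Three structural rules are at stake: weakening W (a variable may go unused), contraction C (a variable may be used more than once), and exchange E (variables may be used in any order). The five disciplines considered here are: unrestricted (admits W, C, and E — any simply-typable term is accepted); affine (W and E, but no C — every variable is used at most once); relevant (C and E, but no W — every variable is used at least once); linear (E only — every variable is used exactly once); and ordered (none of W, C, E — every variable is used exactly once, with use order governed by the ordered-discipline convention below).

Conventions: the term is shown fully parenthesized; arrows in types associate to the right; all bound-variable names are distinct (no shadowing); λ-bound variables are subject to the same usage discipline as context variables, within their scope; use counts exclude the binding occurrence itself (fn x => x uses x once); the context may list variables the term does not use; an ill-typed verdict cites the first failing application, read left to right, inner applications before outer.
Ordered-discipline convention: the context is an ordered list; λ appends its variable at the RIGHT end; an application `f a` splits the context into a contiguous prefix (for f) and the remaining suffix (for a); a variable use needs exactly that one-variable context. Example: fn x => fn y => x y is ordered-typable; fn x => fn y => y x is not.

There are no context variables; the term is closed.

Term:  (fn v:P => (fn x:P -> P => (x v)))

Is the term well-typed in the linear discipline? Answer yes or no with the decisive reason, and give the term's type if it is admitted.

yes — v, x: one use apiece; term : P -> (P -> P) -> P
variable uses: v (bound): 1, x (bound): 1
left-to-right use order: x, v
typing: well-typed — term : P -> (P -> P) -> P
summary: ordered ✗, linear ✓, affine ✓, relevant ✓, unrestricted ✓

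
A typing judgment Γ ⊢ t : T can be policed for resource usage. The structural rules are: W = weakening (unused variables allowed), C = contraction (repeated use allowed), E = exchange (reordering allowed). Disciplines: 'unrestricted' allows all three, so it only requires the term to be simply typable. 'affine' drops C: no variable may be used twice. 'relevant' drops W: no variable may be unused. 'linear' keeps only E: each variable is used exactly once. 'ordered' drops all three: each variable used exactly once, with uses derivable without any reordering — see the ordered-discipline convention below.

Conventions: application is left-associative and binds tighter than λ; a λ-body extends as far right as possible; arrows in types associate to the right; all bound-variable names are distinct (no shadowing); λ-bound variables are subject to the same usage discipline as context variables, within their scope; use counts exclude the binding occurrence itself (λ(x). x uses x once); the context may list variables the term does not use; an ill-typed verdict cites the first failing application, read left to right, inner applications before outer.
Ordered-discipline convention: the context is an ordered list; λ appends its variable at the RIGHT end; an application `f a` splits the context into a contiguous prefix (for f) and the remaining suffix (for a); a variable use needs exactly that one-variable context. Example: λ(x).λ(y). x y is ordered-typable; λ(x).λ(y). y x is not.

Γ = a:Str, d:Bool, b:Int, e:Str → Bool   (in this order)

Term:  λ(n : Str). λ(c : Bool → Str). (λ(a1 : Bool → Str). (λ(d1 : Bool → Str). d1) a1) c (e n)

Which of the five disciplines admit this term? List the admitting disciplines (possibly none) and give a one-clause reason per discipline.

admitting disciplines: affine, unrestricted
usage: a: 0×; d: 0×; b: 0×; e: 1×; n (λ-bound): 1×; c (λ-bound): 1×; a1 (λ-bound): 1×; d1 (λ-bound): 1×
uses in reading order: d1, a1, c, e, n
typing: the term checks, with type Str → (Bool → Str) → Str
ordered ✗ (unused: a, d, b — weakening required)
linear ✗ (unused: a, d, b — weakening required)
affine ✓ (at most one use each (a, d, b, e, n, c, a1, d1))
relevant ✗ (unused: a, d, b — weakening required)
unrestricted ✓ (simply typable at Str → (Bool → Str) → Str; W, C, E all held)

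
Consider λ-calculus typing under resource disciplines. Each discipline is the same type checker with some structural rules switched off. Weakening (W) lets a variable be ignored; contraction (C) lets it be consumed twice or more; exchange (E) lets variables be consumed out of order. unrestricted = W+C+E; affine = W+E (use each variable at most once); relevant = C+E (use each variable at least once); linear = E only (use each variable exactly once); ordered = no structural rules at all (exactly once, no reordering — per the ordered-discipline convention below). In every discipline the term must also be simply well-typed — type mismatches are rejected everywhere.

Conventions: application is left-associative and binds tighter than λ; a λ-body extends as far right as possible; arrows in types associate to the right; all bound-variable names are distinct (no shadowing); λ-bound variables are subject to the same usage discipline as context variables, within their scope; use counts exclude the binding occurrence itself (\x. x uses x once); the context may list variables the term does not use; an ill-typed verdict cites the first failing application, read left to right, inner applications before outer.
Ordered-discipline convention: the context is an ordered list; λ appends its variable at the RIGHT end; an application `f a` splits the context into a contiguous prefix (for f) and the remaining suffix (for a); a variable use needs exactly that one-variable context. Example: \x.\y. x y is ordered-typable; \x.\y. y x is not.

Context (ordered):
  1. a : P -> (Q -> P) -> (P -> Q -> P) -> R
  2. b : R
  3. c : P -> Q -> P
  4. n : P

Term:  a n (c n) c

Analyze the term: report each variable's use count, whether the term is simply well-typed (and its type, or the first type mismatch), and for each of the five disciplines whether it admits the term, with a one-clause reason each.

usage: a: 1×; b: 0×; c: 2×; n: 2×
left-to-right use order: a, n, c, n, c
typing: ✓ — R
ordered ✗ (repeated use of c ×2, n ×2; needs weakening: b unused)
linear ✗ (repeated use of c ×2, n ×2; needs weakening: b unused)
affine ✗ (repeated use of c ×2, n ×2)
relevant ✗ (needs weakening: b unused)
unrestricted ✓ (typability at R is all that's needed)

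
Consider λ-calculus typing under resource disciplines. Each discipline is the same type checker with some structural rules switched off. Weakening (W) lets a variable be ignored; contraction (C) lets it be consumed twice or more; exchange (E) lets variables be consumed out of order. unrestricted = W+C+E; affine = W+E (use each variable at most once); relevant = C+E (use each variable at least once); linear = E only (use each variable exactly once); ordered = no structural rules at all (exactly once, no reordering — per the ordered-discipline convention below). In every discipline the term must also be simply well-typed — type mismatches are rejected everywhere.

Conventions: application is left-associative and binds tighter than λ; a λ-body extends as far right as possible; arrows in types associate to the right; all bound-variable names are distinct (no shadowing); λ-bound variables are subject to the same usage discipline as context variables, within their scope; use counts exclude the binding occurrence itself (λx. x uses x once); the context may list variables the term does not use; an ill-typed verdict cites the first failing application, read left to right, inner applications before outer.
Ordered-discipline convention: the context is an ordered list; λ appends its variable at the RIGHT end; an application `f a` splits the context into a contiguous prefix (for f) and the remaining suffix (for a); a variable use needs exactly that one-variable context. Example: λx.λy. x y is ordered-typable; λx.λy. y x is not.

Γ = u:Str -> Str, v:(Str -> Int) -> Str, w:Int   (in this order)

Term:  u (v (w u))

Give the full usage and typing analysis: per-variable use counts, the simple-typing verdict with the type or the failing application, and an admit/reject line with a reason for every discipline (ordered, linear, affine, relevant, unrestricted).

variable uses: u=2, v=1, w=1
uses in reading order: u, v, w, u
typing: ill-typed: non-arrow in function slot: Int
ordered: ✗, a type mismatch blocks all five
linear: ✗, the type mismatch rejects it
affine: ✗, not simply typable
relevant: ✗, fails simple typing
unrestricted: ✗, a type mismatch blocks all five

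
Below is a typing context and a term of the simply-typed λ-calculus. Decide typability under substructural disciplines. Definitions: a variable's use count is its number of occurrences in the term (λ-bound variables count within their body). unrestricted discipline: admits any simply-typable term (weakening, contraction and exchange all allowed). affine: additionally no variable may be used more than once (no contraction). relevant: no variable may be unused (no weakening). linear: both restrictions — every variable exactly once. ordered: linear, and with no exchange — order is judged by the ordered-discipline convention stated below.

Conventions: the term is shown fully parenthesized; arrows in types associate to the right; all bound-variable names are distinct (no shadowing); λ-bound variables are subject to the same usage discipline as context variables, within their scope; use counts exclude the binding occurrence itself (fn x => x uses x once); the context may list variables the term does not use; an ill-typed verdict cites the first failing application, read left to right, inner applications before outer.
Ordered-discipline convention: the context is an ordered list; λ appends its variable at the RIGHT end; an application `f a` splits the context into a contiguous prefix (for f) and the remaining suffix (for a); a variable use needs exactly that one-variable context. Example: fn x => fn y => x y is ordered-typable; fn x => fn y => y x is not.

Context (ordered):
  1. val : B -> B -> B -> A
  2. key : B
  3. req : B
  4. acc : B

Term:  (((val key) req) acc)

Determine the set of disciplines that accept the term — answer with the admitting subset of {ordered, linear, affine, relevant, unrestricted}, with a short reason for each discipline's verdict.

admitted by: ordered, linear, affine, relevant, unrestricted
usage: val: 1, key: 1, req: 1, acc: 1
uses in reading order: val, key, req, acc
typing: well-typed — term : A
ordered: ✓, one use each (val, key, req, acc); ordered split holds
linear: ✓, exactly-once usage across val, key, req, acc
affine: ✓, none of val, key, req, acc used more than once
relevant: ✓, every one of val, key, req, acc appears
unrestricted: ✓, type-checks (A) and nothing is barred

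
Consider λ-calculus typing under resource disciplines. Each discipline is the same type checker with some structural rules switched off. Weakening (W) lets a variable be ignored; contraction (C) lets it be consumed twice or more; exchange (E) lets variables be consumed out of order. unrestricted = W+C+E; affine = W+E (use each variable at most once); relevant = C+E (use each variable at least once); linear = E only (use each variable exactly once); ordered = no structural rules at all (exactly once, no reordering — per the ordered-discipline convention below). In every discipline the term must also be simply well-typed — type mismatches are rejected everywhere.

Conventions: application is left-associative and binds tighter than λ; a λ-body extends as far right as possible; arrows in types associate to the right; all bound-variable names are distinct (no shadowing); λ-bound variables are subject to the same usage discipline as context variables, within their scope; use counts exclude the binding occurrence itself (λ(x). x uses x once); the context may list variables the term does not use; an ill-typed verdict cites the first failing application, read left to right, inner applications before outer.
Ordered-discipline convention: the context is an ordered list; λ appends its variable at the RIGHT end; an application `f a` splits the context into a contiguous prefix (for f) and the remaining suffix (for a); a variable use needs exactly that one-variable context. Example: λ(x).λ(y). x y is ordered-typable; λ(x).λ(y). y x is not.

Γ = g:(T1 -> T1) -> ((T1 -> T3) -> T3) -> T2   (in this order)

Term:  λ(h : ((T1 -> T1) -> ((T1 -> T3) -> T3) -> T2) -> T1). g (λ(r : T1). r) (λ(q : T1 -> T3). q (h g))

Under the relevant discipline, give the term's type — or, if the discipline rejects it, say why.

term : (((T1 -> T1) -> ((T1 -> T3) -> T3) -> T2) -> T1) -> T2
counts: g: 2×; h [bound]: 1×; r [bound]: 1×; q [bound]: 1×
left-to-right use order: g, r, q, h, g
typing: ✓ — (((T1 -> T1) -> ((T1 -> T3) -> T3) -> T2) -> T1) -> T2
per-discipline verdicts: ordered ✗ | linear ✗ | affine ✗ | relevant ✓ | unrestricted ✓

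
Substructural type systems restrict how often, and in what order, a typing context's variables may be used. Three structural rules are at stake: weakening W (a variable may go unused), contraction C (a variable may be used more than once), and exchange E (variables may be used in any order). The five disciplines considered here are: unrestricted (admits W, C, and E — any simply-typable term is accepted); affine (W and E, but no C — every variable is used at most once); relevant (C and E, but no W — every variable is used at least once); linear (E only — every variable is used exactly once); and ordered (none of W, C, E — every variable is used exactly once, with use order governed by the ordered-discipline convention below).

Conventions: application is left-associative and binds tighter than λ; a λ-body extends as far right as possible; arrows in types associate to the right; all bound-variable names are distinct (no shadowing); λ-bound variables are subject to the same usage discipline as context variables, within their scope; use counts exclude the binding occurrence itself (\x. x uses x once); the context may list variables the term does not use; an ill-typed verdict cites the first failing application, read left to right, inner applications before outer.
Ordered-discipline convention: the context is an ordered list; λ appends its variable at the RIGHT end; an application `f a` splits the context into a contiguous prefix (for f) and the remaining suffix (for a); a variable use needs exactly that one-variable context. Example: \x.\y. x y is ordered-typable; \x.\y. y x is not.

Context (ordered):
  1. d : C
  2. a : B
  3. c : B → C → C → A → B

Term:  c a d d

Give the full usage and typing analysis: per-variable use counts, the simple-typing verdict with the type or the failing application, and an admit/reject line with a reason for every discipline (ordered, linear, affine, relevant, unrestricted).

usage: d: 2; a: 1; c: 1
order of uses: c, a, d, d
typing: well-typed at A → B
ordered: ✗ — uses contraction: d ×2
linear: ✗ — uses contraction: d ×2
affine: ✗ — uses contraction: d ×2
relevant: ✓ — at least one use each (d, a, c)
unrestricted: ✓ — type-checks (A → B) and nothing is barred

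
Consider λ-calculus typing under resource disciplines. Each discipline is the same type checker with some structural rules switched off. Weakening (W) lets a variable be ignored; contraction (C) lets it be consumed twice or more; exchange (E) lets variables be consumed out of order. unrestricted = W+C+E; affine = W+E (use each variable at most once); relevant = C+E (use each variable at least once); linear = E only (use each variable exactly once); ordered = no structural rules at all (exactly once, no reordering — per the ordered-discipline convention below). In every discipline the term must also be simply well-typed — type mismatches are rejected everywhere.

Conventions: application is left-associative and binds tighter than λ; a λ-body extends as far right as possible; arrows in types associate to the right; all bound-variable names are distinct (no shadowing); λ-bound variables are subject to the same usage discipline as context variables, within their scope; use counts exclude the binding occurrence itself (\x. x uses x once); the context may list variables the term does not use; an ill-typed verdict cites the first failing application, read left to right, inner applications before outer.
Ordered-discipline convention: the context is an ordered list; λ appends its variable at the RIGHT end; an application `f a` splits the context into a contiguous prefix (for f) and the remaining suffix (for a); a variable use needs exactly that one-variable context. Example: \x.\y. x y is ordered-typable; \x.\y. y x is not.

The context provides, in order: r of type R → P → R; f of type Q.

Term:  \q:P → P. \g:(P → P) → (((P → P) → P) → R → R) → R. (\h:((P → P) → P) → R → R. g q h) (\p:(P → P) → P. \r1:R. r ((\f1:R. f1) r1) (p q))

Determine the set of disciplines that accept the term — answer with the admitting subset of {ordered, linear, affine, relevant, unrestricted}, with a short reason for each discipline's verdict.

admitted by: unrestricted
usage: r ×1, f ×0, q (λ-bound) ×2, g (λ-bound) ×1, h (λ-bound) ×1, p (λ-bound) ×1, r1 (λ-bound) ×1, f1 (λ-bound) ×1
use order (left to right): g, q, h, r, f1, r1, p, q
typing: ✓ — (P → P) → ((P → P) → (((P → P) → P) → R → R) → R) → R
ordered ✗ (repeated use of q ×2; f left unused)
linear ✗ (repeated use of q ×2; f left unused)
affine ✗ (repeated use of q ×2)
relevant ✗ (f left unused)
unrestricted ✓ (typability at (P → P) → ((P → P) → (((P → P) → P) → R → R) → R) → R is all that's needed)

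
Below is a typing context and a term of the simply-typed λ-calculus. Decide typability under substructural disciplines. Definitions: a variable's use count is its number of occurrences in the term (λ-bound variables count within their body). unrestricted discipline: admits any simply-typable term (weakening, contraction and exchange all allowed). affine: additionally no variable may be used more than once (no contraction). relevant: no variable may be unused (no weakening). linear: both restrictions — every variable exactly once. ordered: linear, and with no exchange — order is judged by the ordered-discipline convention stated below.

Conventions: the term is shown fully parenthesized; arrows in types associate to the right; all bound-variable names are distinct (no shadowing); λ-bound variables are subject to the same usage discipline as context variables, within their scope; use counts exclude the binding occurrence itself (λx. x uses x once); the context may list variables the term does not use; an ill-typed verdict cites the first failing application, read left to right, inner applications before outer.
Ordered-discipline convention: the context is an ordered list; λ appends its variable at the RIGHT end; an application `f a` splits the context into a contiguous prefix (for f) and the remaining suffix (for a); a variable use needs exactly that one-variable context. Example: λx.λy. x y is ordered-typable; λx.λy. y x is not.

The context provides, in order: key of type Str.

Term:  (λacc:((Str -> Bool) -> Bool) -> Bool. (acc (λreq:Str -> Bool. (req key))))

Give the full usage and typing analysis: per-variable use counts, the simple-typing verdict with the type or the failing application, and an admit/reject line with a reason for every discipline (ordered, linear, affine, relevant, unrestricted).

variable uses: key ×1, acc [bound] ×1, req [bound] ×1
order of uses: acc, req, key
typing: the term checks, with type (((Str -> Bool) -> Bool) -> Bool) -> Bool
ordered ✗ (no contiguous prefix/suffix split fits acc, req, key)
linear ✓ (exactly-once usage across key, acc, req)
affine ✓ (none of key, acc, req used more than once)
relevant ✓ (every one of key, acc, req appears)
unrestricted ✓ (well-typed at (((Str -> Bool) -> Bool) -> Bool) -> Bool; no restrictions here)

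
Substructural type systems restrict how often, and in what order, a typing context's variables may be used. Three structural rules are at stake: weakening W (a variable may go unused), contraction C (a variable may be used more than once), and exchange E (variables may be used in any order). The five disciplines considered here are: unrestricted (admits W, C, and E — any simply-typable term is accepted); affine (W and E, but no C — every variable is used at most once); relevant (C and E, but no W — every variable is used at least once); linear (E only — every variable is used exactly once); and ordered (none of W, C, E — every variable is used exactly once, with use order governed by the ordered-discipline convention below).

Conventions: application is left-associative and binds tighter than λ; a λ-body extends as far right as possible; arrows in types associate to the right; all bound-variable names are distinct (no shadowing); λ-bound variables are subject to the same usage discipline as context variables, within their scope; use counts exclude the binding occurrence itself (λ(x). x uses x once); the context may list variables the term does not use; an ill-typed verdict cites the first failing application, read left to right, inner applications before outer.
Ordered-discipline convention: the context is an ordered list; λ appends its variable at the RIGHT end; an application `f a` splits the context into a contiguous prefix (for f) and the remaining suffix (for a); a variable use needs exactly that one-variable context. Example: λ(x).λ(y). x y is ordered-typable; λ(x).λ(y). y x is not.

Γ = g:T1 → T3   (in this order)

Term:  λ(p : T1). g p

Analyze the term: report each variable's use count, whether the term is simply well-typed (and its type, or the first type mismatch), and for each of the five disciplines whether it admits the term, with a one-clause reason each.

use counts: g ×1; p (bound) ×1
use order (left to right): g, p
typing: well-typed at T1 → T3
ordered: ✓, g, p once each; derivable with no W/C/E
linear: ✓, exactly-once usage across g, p
affine: ✓, none of g, p used more than once
relevant: ✓, none of g, p goes unused
unrestricted: ✓, well-typed at T1 → T3; no restrictions here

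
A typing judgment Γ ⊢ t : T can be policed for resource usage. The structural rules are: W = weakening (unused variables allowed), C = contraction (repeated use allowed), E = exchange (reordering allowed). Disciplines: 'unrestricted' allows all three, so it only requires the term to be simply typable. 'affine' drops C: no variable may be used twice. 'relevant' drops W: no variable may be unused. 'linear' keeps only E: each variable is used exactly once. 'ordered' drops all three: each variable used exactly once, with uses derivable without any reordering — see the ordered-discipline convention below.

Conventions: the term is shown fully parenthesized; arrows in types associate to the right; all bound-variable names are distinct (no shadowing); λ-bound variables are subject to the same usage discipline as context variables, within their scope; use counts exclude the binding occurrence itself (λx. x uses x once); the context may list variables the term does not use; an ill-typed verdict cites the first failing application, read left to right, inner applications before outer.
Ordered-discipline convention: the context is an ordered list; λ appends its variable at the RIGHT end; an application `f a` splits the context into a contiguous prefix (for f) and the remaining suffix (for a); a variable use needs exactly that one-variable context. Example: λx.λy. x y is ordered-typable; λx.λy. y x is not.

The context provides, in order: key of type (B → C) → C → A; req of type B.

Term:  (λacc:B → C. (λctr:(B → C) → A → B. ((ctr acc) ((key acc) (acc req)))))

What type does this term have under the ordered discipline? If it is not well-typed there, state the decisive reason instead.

not well-typed under ordered — needs contraction — acc ×3
usage: key: 1; req: 1; acc (bound): 3; ctr (bound): 1
left-to-right use order: ctr, acc, key, acc, acc, req
typing: well-typed at (B → C) → ((B → C) → A → B) → B
across the five disciplines: ordered ✗ | linear ✗ | affine ✗ | relevant ✓ | unrestricted ✓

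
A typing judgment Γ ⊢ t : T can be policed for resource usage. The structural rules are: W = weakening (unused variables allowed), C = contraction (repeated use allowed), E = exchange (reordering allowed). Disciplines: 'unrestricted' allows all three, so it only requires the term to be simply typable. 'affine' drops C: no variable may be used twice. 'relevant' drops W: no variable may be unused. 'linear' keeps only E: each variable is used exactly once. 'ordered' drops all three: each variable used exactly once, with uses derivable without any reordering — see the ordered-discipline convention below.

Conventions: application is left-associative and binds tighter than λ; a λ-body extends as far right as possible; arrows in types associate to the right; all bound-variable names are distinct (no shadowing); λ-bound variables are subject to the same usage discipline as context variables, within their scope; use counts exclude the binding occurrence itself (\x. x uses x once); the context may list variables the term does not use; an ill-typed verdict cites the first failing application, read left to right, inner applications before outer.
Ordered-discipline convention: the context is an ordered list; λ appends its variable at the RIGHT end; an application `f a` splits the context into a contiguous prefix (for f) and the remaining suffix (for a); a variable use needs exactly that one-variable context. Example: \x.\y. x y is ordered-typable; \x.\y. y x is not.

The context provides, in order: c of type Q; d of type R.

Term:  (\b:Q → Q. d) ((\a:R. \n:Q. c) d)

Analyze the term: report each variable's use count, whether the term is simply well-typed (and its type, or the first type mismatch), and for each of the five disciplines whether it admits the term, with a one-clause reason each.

variable uses: c: 1×; d: 2×; b [bound]: 0×; a [bound]: 0×; n [bound]: 0×
order of uses: d, c, d
typing: well-typed — term : R
ordered: ✗ — d ×2 used more than once (contraction); b, a, n never used (weakening)
linear: ✗ — d ×2 used more than once (contraction); b, a, n never used (weakening)
affine: ✗ — d ×2 used more than once (contraction)
relevant: ✗ — b, a, n never used (weakening)
unrestricted: ✓ — type-checks (R) and nothing is barred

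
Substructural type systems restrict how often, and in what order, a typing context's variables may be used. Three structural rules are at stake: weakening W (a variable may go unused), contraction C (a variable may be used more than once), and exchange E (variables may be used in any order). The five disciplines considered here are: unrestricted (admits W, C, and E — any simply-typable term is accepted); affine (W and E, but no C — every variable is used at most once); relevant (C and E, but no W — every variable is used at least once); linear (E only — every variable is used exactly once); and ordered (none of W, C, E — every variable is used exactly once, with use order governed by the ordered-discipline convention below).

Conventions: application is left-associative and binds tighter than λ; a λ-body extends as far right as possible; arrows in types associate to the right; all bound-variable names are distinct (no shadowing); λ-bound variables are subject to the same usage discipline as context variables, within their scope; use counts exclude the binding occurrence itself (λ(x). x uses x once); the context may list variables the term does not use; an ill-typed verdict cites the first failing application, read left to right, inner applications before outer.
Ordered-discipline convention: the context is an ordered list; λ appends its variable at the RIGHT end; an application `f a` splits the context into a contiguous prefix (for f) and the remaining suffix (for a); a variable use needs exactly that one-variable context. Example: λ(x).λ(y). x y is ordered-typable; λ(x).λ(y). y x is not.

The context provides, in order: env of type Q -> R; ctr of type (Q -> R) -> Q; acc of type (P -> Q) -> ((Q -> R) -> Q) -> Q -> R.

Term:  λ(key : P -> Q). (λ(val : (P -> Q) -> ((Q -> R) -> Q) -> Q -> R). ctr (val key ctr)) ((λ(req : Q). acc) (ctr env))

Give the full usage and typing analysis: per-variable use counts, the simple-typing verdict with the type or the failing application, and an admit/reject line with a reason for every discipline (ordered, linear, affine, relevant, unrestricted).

variable uses: env: 1×, ctr: 3×, acc: 1×, key (λ-bound): 1×, val (λ-bound): 1×, req (λ-bound): 0×
use order (left to right): ctr, val, key, ctr, acc, ctr, env
typing: ✓ — (P -> Q) -> Q
ordered ✗ (uses contraction: ctr ×3; req never used (weakening))
linear ✗ (uses contraction: ctr ×3; req never used (weakening))
affine ✗ (uses contraction: ctr ×3)
relevant ✗ (req never used (weakening))
unrestricted ✓ (simply typable at (P -> Q) -> Q; W, C, E all held)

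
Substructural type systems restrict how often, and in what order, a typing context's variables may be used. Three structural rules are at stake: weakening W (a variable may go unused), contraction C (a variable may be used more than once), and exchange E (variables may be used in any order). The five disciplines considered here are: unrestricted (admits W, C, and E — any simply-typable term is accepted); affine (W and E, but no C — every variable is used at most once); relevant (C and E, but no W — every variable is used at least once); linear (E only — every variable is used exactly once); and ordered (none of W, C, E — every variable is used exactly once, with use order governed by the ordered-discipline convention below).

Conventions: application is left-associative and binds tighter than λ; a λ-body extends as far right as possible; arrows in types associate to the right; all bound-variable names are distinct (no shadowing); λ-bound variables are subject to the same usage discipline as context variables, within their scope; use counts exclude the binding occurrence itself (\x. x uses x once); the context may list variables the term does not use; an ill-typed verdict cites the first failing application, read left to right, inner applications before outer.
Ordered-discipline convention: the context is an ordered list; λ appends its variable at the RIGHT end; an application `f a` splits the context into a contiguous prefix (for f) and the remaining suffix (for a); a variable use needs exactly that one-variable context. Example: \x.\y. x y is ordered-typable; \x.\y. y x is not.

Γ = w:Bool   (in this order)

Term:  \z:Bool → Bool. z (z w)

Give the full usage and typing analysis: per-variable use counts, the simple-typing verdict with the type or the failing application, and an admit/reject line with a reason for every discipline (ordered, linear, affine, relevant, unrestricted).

counts: w: 1×, z [bound]: 2×
order of uses: z, z, w
typing: ✓ — (Bool → Bool) → Bool
ordered ✗ (z ×2 used more than once (contraction))
linear ✗ (z ×2 used more than once (contraction))
affine ✗ (z ×2 used more than once (contraction))
relevant ✓ (w, z: all used, weakening unneeded)
unrestricted ✓ (type-checks ((Bool → Bool) → Bool) and nothing is barred)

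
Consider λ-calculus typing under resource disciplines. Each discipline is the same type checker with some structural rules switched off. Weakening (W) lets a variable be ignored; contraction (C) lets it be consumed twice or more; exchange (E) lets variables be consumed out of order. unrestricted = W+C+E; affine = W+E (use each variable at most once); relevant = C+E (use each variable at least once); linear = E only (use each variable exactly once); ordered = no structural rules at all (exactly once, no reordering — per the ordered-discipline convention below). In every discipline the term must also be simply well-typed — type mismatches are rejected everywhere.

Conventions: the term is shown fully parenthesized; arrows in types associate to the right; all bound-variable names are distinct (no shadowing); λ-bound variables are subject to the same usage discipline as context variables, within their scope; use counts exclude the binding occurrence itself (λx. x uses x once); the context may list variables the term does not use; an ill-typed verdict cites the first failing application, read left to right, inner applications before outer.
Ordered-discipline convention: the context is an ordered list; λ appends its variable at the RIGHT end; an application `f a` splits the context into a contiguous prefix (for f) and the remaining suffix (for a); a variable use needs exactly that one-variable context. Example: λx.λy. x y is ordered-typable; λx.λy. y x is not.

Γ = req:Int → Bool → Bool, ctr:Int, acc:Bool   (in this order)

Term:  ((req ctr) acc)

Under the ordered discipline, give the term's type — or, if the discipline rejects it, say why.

term : Bool
variable uses: req=1; ctr=1; acc=1
use order (left to right): req, ctr, acc
typing: well-typed at Bool
per-discipline verdicts: ordered ✓ | linear ✓ | affine ✓ | relevant ✓ | unrestricted ✓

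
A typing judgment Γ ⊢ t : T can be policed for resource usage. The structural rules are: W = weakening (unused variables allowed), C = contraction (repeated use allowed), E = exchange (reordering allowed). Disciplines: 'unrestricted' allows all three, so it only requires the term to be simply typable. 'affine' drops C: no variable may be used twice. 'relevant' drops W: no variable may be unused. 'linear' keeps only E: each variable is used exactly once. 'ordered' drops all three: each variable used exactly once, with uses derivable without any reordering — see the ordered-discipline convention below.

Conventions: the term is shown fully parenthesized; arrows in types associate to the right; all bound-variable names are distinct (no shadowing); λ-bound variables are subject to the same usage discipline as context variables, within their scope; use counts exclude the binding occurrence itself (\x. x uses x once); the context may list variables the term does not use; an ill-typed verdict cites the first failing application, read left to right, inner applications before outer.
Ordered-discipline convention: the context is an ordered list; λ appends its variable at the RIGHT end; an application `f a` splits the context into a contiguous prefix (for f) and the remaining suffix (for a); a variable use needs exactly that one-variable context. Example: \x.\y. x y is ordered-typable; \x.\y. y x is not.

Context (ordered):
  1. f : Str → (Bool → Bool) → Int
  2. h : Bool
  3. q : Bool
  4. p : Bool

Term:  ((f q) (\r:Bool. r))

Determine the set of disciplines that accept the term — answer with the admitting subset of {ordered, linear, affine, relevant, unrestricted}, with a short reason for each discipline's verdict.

accepted by: none
use counts: f ×1, h ×0, q ×1, p ×0, r (λ-bound) ×1
use order (left to right): f, q, r
typing: ill-typed: a function awaiting Str gets Bool
ordered ✗ (fails simple typing)
linear ✗ (a type mismatch blocks all five)
affine ✗ (the type mismatch rejects it)
relevant ✗ (not simply typable)
unrestricted ✗ (fails simple typing)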